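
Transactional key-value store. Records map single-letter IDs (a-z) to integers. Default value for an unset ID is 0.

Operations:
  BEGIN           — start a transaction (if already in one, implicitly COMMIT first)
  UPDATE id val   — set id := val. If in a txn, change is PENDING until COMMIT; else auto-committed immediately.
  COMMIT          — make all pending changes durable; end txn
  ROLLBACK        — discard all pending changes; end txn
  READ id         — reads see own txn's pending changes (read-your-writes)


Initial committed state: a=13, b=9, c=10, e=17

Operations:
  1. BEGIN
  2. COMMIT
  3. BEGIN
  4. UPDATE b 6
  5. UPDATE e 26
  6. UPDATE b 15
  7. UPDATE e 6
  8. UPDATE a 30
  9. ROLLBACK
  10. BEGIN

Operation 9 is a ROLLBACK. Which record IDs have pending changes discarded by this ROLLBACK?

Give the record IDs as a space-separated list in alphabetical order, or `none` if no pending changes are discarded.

Initial committed: {a=13, b=9, c=10, e=17}
Op 1: BEGIN: in_txn=True, pending={}
Op 2: COMMIT: merged [] into committed; committed now {a=13, b=9, c=10, e=17}
Op 3: BEGIN: in_txn=True, pending={}
Op 4: UPDATE b=6 (pending; pending now {b=6})
Op 5: UPDATE e=26 (pending; pending now {b=6, e=26})
Op 6: UPDATE b=15 (pending; pending now {b=15, e=26})
Op 7: UPDATE e=6 (pending; pending now {b=15, e=6})
Op 8: UPDATE a=30 (pending; pending now {a=30, b=15, e=6})
Op 9: ROLLBACK: discarded pending ['a', 'b', 'e']; in_txn=False
Op 10: BEGIN: in_txn=True, pending={}
ROLLBACK at op 9 discards: ['a', 'b', 'e']

Answer: a b e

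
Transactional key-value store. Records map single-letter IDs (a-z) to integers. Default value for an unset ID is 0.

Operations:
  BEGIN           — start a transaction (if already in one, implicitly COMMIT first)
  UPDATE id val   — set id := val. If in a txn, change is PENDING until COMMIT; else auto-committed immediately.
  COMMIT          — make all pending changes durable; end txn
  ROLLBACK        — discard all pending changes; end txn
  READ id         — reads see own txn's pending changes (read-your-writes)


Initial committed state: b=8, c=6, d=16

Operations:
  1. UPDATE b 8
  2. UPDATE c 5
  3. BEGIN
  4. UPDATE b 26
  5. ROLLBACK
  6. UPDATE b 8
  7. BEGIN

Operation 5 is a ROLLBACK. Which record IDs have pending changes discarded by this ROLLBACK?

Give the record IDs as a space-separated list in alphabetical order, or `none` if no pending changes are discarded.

Initial committed: {b=8, c=6, d=16}
Op 1: UPDATE b=8 (auto-commit; committed b=8)
Op 2: UPDATE c=5 (auto-commit; committed c=5)
Op 3: BEGIN: in_txn=True, pending={}
Op 4: UPDATE b=26 (pending; pending now {b=26})
Op 5: ROLLBACK: discarded pending ['b']; in_txn=False
Op 6: UPDATE b=8 (auto-commit; committed b=8)
Op 7: BEGIN: in_txn=True, pending={}
ROLLBACK at op 5 discards: ['b']

Answer: b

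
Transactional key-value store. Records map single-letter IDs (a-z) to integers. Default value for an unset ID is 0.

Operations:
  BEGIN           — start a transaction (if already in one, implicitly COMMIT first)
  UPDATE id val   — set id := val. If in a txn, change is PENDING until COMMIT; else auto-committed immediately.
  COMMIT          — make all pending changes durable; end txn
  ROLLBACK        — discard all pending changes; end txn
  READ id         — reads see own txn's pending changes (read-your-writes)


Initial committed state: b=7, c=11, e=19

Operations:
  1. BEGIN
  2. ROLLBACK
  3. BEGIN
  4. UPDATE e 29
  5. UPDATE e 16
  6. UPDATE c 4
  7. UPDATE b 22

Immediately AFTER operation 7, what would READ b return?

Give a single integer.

Initial committed: {b=7, c=11, e=19}
Op 1: BEGIN: in_txn=True, pending={}
Op 2: ROLLBACK: discarded pending []; in_txn=False
Op 3: BEGIN: in_txn=True, pending={}
Op 4: UPDATE e=29 (pending; pending now {e=29})
Op 5: UPDATE e=16 (pending; pending now {e=16})
Op 6: UPDATE c=4 (pending; pending now {c=4, e=16})
Op 7: UPDATE b=22 (pending; pending now {b=22, c=4, e=16})
After op 7: visible(b) = 22 (pending={b=22, c=4, e=16}, committed={b=7, c=11, e=19})

Answer: 22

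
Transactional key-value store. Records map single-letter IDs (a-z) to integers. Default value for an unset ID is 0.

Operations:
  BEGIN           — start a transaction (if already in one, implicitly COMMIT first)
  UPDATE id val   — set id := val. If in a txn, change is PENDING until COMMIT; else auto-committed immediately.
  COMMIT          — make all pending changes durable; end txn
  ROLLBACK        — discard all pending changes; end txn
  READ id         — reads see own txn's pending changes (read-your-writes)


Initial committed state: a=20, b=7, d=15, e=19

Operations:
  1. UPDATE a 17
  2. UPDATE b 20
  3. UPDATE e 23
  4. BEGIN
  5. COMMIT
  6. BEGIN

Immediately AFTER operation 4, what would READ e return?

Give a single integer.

Answer: 23

Derivation:
Initial committed: {a=20, b=7, d=15, e=19}
Op 1: UPDATE a=17 (auto-commit; committed a=17)
Op 2: UPDATE b=20 (auto-commit; committed b=20)
Op 3: UPDATE e=23 (auto-commit; committed e=23)
Op 4: BEGIN: in_txn=True, pending={}
After op 4: visible(e) = 23 (pending={}, committed={a=17, b=20, d=15, e=23})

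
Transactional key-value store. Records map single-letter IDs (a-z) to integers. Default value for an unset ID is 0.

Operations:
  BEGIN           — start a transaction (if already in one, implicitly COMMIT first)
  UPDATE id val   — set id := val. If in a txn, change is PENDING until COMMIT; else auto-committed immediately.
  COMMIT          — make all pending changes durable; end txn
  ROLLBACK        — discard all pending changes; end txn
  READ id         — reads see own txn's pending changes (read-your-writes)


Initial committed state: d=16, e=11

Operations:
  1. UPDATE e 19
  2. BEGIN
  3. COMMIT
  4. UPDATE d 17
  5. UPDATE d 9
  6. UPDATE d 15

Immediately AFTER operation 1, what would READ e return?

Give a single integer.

Initial committed: {d=16, e=11}
Op 1: UPDATE e=19 (auto-commit; committed e=19)
After op 1: visible(e) = 19 (pending={}, committed={d=16, e=19})

Answer: 19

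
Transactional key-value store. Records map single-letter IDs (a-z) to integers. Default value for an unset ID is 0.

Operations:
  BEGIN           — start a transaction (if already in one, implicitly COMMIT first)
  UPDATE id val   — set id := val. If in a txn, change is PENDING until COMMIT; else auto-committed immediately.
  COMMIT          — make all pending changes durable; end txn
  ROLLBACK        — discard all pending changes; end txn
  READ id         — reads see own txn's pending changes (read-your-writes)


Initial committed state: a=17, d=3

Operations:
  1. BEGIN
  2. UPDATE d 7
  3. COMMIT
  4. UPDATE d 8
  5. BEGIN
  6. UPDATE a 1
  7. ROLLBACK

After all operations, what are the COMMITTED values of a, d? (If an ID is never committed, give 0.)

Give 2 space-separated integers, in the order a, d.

Answer: 17 8

Derivation:
Initial committed: {a=17, d=3}
Op 1: BEGIN: in_txn=True, pending={}
Op 2: UPDATE d=7 (pending; pending now {d=7})
Op 3: COMMIT: merged ['d'] into committed; committed now {a=17, d=7}
Op 4: UPDATE d=8 (auto-commit; committed d=8)
Op 5: BEGIN: in_txn=True, pending={}
Op 6: UPDATE a=1 (pending; pending now {a=1})
Op 7: ROLLBACK: discarded pending ['a']; in_txn=False
Final committed: {a=17, d=8}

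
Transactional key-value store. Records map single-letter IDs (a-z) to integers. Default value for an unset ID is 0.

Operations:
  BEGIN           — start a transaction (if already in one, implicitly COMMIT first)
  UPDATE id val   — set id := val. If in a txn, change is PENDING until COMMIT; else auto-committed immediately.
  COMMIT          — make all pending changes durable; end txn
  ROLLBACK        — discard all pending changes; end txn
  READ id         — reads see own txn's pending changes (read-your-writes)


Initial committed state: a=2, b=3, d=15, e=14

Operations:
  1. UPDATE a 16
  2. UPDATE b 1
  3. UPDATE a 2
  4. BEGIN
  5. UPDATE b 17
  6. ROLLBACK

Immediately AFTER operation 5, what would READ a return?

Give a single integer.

Answer: 2

Derivation:
Initial committed: {a=2, b=3, d=15, e=14}
Op 1: UPDATE a=16 (auto-commit; committed a=16)
Op 2: UPDATE b=1 (auto-commit; committed b=1)
Op 3: UPDATE a=2 (auto-commit; committed a=2)
Op 4: BEGIN: in_txn=True, pending={}
Op 5: UPDATE b=17 (pending; pending now {b=17})
After op 5: visible(a) = 2 (pending={b=17}, committed={a=2, b=1, d=15, e=14})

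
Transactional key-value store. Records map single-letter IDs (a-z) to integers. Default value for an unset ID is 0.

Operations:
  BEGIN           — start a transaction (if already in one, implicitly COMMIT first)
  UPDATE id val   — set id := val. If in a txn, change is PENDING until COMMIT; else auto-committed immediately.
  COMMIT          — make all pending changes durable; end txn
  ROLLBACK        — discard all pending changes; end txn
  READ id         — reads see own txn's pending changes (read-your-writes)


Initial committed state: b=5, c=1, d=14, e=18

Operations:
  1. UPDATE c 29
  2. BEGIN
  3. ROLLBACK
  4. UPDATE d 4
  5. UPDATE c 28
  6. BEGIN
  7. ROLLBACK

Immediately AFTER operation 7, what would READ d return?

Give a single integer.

Initial committed: {b=5, c=1, d=14, e=18}
Op 1: UPDATE c=29 (auto-commit; committed c=29)
Op 2: BEGIN: in_txn=True, pending={}
Op 3: ROLLBACK: discarded pending []; in_txn=False
Op 4: UPDATE d=4 (auto-commit; committed d=4)
Op 5: UPDATE c=28 (auto-commit; committed c=28)
Op 6: BEGIN: in_txn=True, pending={}
Op 7: ROLLBACK: discarded pending []; in_txn=False
After op 7: visible(d) = 4 (pending={}, committed={b=5, c=28, d=4, e=18})

Answer: 4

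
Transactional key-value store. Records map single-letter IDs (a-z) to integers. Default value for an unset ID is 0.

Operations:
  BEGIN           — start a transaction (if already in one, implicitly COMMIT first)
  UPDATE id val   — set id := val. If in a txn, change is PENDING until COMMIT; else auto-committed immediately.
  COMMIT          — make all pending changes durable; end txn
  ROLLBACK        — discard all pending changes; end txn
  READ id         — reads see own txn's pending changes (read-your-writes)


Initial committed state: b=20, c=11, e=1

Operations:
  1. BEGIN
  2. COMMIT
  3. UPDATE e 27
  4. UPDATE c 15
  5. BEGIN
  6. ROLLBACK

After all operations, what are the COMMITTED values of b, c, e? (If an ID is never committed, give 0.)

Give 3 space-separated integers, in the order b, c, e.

Answer: 20 15 27

Derivation:
Initial committed: {b=20, c=11, e=1}
Op 1: BEGIN: in_txn=True, pending={}
Op 2: COMMIT: merged [] into committed; committed now {b=20, c=11, e=1}
Op 3: UPDATE e=27 (auto-commit; committed e=27)
Op 4: UPDATE c=15 (auto-commit; committed c=15)
Op 5: BEGIN: in_txn=True, pending={}
Op 6: ROLLBACK: discarded pending []; in_txn=False
Final committed: {b=20, c=15, e=27}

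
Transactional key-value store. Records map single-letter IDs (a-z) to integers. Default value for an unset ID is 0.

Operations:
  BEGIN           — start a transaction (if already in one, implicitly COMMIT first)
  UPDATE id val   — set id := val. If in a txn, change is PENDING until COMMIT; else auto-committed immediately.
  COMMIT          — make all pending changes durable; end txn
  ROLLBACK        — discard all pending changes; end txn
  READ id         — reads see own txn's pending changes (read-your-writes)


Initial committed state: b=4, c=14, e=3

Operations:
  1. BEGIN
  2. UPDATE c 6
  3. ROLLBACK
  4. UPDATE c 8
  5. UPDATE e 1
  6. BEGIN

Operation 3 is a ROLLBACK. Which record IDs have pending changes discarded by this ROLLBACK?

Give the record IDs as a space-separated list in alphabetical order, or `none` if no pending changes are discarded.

Initial committed: {b=4, c=14, e=3}
Op 1: BEGIN: in_txn=True, pending={}
Op 2: UPDATE c=6 (pending; pending now {c=6})
Op 3: ROLLBACK: discarded pending ['c']; in_txn=False
Op 4: UPDATE c=8 (auto-commit; committed c=8)
Op 5: UPDATE e=1 (auto-commit; committed e=1)
Op 6: BEGIN: in_txn=True, pending={}
ROLLBACK at op 3 discards: ['c']

Answer: c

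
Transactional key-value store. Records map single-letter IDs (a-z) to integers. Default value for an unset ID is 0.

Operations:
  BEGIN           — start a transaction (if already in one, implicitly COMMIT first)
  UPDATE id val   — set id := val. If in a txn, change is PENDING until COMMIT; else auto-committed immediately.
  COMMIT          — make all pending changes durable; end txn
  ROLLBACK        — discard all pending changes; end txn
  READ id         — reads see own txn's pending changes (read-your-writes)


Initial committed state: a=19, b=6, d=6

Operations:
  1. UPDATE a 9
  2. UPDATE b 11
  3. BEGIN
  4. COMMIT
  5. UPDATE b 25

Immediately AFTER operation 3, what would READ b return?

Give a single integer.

Initial committed: {a=19, b=6, d=6}
Op 1: UPDATE a=9 (auto-commit; committed a=9)
Op 2: UPDATE b=11 (auto-commit; committed b=11)
Op 3: BEGIN: in_txn=True, pending={}
After op 3: visible(b) = 11 (pending={}, committed={a=9, b=11, d=6})

Answer: 11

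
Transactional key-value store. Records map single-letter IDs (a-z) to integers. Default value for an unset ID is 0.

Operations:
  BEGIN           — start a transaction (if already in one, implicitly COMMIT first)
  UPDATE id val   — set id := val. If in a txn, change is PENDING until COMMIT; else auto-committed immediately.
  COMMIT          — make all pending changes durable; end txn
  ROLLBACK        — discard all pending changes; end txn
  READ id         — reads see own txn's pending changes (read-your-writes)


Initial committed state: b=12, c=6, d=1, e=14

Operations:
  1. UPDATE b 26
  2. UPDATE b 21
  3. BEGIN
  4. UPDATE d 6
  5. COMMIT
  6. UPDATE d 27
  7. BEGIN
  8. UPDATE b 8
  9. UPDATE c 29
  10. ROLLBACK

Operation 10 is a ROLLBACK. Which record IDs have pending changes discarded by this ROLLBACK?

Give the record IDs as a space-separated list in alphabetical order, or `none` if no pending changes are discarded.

Initial committed: {b=12, c=6, d=1, e=14}
Op 1: UPDATE b=26 (auto-commit; committed b=26)
Op 2: UPDATE b=21 (auto-commit; committed b=21)
Op 3: BEGIN: in_txn=True, pending={}
Op 4: UPDATE d=6 (pending; pending now {d=6})
Op 5: COMMIT: merged ['d'] into committed; committed now {b=21, c=6, d=6, e=14}
Op 6: UPDATE d=27 (auto-commit; committed d=27)
Op 7: BEGIN: in_txn=True, pending={}
Op 8: UPDATE b=8 (pending; pending now {b=8})
Op 9: UPDATE c=29 (pending; pending now {b=8, c=29})
Op 10: ROLLBACK: discarded pending ['b', 'c']; in_txn=False
ROLLBACK at op 10 discards: ['b', 'c']

Answer: b c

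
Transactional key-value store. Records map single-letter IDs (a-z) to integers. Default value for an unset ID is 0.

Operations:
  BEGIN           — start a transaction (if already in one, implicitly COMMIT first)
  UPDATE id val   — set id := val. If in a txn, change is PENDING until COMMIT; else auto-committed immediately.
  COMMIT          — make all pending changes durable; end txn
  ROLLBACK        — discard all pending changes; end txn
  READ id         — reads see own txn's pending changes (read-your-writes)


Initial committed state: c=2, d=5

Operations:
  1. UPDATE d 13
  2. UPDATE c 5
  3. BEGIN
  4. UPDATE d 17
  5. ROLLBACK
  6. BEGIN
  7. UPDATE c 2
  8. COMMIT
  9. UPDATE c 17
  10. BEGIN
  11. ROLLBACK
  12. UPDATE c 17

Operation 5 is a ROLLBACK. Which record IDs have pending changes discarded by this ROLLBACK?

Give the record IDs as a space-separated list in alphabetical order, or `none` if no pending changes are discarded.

Answer: d

Derivation:
Initial committed: {c=2, d=5}
Op 1: UPDATE d=13 (auto-commit; committed d=13)
Op 2: UPDATE c=5 (auto-commit; committed c=5)
Op 3: BEGIN: in_txn=True, pending={}
Op 4: UPDATE d=17 (pending; pending now {d=17})
Op 5: ROLLBACK: discarded pending ['d']; in_txn=False
Op 6: BEGIN: in_txn=True, pending={}
Op 7: UPDATE c=2 (pending; pending now {c=2})
Op 8: COMMIT: merged ['c'] into committed; committed now {c=2, d=13}
Op 9: UPDATE c=17 (auto-commit; committed c=17)
Op 10: BEGIN: in_txn=True, pending={}
Op 11: ROLLBACK: discarded pending []; in_txn=False
Op 12: UPDATE c=17 (auto-commit; committed c=17)
ROLLBACK at op 5 discards: ['d']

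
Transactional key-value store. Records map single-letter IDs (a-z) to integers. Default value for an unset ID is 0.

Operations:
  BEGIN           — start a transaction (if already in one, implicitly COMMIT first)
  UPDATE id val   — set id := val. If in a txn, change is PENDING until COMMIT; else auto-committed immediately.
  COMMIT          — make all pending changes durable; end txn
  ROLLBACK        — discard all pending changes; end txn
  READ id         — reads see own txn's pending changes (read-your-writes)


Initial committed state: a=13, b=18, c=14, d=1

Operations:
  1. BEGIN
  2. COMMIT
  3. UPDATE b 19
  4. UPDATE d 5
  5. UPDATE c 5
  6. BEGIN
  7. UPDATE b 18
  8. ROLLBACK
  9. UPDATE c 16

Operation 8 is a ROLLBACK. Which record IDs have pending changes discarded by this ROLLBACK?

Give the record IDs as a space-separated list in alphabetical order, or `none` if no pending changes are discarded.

Initial committed: {a=13, b=18, c=14, d=1}
Op 1: BEGIN: in_txn=True, pending={}
Op 2: COMMIT: merged [] into committed; committed now {a=13, b=18, c=14, d=1}
Op 3: UPDATE b=19 (auto-commit; committed b=19)
Op 4: UPDATE d=5 (auto-commit; committed d=5)
Op 5: UPDATE c=5 (auto-commit; committed c=5)
Op 6: BEGIN: in_txn=True, pending={}
Op 7: UPDATE b=18 (pending; pending now {b=18})
Op 8: ROLLBACK: discarded pending ['b']; in_txn=False
Op 9: UPDATE c=16 (auto-commit; committed c=16)
ROLLBACK at op 8 discards: ['b']

Answer: b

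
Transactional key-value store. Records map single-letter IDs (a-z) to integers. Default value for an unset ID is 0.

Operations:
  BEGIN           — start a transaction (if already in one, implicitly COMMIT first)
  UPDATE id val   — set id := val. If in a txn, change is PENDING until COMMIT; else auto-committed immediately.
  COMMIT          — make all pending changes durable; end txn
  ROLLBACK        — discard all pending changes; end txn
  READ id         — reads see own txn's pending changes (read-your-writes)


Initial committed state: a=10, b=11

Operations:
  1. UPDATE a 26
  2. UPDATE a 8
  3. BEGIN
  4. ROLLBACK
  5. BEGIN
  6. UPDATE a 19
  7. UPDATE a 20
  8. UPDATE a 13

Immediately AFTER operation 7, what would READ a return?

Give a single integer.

Initial committed: {a=10, b=11}
Op 1: UPDATE a=26 (auto-commit; committed a=26)
Op 2: UPDATE a=8 (auto-commit; committed a=8)
Op 3: BEGIN: in_txn=True, pending={}
Op 4: ROLLBACK: discarded pending []; in_txn=False
Op 5: BEGIN: in_txn=True, pending={}
Op 6: UPDATE a=19 (pending; pending now {a=19})
Op 7: UPDATE a=20 (pending; pending now {a=20})
After op 7: visible(a) = 20 (pending={a=20}, committed={a=8, b=11})

Answer: 20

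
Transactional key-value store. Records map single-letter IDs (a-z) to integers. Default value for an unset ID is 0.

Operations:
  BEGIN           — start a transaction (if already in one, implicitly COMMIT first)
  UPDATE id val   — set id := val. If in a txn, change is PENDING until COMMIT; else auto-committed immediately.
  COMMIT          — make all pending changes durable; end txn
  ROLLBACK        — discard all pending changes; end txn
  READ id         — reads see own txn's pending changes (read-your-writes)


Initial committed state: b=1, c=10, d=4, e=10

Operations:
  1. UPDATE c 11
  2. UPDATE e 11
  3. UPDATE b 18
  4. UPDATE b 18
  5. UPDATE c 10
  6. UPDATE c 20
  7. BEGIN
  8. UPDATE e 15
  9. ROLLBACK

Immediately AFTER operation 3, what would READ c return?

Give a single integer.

Initial committed: {b=1, c=10, d=4, e=10}
Op 1: UPDATE c=11 (auto-commit; committed c=11)
Op 2: UPDATE e=11 (auto-commit; committed e=11)
Op 3: UPDATE b=18 (auto-commit; committed b=18)
After op 3: visible(c) = 11 (pending={}, committed={b=18, c=11, d=4, e=11})

Answer: 11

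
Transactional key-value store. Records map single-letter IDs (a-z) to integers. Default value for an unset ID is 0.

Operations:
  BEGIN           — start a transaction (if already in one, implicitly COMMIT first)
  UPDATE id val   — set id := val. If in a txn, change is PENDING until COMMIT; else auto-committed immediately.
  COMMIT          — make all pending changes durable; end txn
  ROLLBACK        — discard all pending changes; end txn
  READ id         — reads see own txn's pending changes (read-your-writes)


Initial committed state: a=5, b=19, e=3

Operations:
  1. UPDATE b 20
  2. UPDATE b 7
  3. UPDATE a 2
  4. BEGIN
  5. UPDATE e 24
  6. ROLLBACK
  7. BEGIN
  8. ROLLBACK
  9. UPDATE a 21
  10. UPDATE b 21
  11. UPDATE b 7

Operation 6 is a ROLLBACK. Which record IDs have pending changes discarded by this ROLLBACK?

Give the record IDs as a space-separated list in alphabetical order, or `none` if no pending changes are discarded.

Initial committed: {a=5, b=19, e=3}
Op 1: UPDATE b=20 (auto-commit; committed b=20)
Op 2: UPDATE b=7 (auto-commit; committed b=7)
Op 3: UPDATE a=2 (auto-commit; committed a=2)
Op 4: BEGIN: in_txn=True, pending={}
Op 5: UPDATE e=24 (pending; pending now {e=24})
Op 6: ROLLBACK: discarded pending ['e']; in_txn=False
Op 7: BEGIN: in_txn=True, pending={}
Op 8: ROLLBACK: discarded pending []; in_txn=False
Op 9: UPDATE a=21 (auto-commit; committed a=21)
Op 10: UPDATE b=21 (auto-commit; committed b=21)
Op 11: UPDATE b=7 (auto-commit; committed b=7)
ROLLBACK at op 6 discards: ['e']

Answer: e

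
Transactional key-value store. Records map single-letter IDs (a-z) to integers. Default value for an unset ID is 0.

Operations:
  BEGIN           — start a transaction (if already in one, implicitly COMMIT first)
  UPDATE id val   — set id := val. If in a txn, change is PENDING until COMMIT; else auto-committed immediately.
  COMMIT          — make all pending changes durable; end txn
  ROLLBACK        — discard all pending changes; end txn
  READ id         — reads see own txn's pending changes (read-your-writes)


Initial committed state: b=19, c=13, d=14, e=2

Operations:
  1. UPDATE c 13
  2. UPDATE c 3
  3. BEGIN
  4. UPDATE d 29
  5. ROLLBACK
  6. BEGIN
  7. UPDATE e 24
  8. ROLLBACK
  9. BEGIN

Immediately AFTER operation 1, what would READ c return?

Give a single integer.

Initial committed: {b=19, c=13, d=14, e=2}
Op 1: UPDATE c=13 (auto-commit; committed c=13)
After op 1: visible(c) = 13 (pending={}, committed={b=19, c=13, d=14, e=2})

Answer: 13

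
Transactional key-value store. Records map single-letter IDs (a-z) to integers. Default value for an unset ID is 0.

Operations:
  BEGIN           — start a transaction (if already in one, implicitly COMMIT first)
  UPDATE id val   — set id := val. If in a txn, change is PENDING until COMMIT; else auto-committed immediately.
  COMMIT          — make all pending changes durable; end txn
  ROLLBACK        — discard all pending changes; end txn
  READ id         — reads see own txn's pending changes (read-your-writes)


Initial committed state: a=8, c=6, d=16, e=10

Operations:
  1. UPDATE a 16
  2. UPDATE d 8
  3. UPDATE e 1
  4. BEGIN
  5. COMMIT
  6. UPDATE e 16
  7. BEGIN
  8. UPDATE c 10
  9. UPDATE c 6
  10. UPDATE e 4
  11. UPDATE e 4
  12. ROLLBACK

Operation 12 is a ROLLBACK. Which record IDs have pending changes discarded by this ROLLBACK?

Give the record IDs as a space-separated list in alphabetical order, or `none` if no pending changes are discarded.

Answer: c e

Derivation:
Initial committed: {a=8, c=6, d=16, e=10}
Op 1: UPDATE a=16 (auto-commit; committed a=16)
Op 2: UPDATE d=8 (auto-commit; committed d=8)
Op 3: UPDATE e=1 (auto-commit; committed e=1)
Op 4: BEGIN: in_txn=True, pending={}
Op 5: COMMIT: merged [] into committed; committed now {a=16, c=6, d=8, e=1}
Op 6: UPDATE e=16 (auto-commit; committed e=16)
Op 7: BEGIN: in_txn=True, pending={}
Op 8: UPDATE c=10 (pending; pending now {c=10})
Op 9: UPDATE c=6 (pending; pending now {c=6})
Op 10: UPDATE e=4 (pending; pending now {c=6, e=4})
Op 11: UPDATE e=4 (pending; pending now {c=6, e=4})
Op 12: ROLLBACK: discarded pending ['c', 'e']; in_txn=False
ROLLBACK at op 12 discards: ['c', 'e']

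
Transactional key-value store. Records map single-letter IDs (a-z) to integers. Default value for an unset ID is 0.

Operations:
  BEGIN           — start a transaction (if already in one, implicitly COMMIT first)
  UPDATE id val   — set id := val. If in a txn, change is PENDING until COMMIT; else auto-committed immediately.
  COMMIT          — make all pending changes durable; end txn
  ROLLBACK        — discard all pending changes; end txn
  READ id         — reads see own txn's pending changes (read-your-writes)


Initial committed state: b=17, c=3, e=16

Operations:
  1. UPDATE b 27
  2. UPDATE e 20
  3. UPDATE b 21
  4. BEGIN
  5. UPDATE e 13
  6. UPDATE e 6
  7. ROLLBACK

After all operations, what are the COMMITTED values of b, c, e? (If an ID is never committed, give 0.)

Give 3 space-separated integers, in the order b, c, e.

Initial committed: {b=17, c=3, e=16}
Op 1: UPDATE b=27 (auto-commit; committed b=27)
Op 2: UPDATE e=20 (auto-commit; committed e=20)
Op 3: UPDATE b=21 (auto-commit; committed b=21)
Op 4: BEGIN: in_txn=True, pending={}
Op 5: UPDATE e=13 (pending; pending now {e=13})
Op 6: UPDATE e=6 (pending; pending now {e=6})
Op 7: ROLLBACK: discarded pending ['e']; in_txn=False
Final committed: {b=21, c=3, e=20}

Answer: 21 3 20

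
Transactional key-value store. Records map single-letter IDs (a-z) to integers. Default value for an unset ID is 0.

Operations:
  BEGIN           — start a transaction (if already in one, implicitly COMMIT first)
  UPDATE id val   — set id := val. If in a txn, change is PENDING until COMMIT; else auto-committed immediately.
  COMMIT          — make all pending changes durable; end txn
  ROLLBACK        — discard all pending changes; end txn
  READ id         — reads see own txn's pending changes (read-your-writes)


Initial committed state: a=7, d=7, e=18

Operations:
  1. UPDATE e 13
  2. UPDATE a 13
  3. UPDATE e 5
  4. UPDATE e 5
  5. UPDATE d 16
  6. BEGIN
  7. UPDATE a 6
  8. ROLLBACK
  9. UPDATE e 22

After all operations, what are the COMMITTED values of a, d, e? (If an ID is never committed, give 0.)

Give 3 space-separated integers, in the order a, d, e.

Initial committed: {a=7, d=7, e=18}
Op 1: UPDATE e=13 (auto-commit; committed e=13)
Op 2: UPDATE a=13 (auto-commit; committed a=13)
Op 3: UPDATE e=5 (auto-commit; committed e=5)
Op 4: UPDATE e=5 (auto-commit; committed e=5)
Op 5: UPDATE d=16 (auto-commit; committed d=16)
Op 6: BEGIN: in_txn=True, pending={}
Op 7: UPDATE a=6 (pending; pending now {a=6})
Op 8: ROLLBACK: discarded pending ['a']; in_txn=False
Op 9: UPDATE e=22 (auto-commit; committed e=22)
Final committed: {a=13, d=16, e=22}

Answer: 13 16 22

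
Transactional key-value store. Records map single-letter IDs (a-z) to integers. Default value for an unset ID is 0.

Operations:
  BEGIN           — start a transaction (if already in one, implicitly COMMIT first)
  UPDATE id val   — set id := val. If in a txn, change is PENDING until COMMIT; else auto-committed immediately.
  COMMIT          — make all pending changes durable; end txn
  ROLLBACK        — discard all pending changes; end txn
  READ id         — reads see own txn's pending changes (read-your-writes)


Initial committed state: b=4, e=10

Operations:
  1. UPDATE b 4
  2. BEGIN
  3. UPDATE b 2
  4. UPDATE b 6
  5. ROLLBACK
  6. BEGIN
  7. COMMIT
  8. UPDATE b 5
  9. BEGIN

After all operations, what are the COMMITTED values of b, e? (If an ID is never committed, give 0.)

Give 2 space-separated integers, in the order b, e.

Answer: 5 10

Derivation:
Initial committed: {b=4, e=10}
Op 1: UPDATE b=4 (auto-commit; committed b=4)
Op 2: BEGIN: in_txn=True, pending={}
Op 3: UPDATE b=2 (pending; pending now {b=2})
Op 4: UPDATE b=6 (pending; pending now {b=6})
Op 5: ROLLBACK: discarded pending ['b']; in_txn=False
Op 6: BEGIN: in_txn=True, pending={}
Op 7: COMMIT: merged [] into committed; committed now {b=4, e=10}
Op 8: UPDATE b=5 (auto-commit; committed b=5)
Op 9: BEGIN: in_txn=True, pending={}
Final committed: {b=5, e=10}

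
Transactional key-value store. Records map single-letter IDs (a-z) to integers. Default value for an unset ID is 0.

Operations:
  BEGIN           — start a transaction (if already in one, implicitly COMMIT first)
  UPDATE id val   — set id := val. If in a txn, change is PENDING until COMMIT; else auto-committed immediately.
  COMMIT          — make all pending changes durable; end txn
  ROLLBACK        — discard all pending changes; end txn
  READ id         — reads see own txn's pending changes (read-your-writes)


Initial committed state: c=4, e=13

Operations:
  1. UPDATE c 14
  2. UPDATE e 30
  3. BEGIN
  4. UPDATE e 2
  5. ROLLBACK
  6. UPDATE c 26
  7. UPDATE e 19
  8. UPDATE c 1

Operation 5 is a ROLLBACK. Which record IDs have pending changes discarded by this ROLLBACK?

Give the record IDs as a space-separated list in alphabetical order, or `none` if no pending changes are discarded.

Initial committed: {c=4, e=13}
Op 1: UPDATE c=14 (auto-commit; committed c=14)
Op 2: UPDATE e=30 (auto-commit; committed e=30)
Op 3: BEGIN: in_txn=True, pending={}
Op 4: UPDATE e=2 (pending; pending now {e=2})
Op 5: ROLLBACK: discarded pending ['e']; in_txn=False
Op 6: UPDATE c=26 (auto-commit; committed c=26)
Op 7: UPDATE e=19 (auto-commit; committed e=19)
Op 8: UPDATE c=1 (auto-commit; committed c=1)
ROLLBACK at op 5 discards: ['e']

Answer: e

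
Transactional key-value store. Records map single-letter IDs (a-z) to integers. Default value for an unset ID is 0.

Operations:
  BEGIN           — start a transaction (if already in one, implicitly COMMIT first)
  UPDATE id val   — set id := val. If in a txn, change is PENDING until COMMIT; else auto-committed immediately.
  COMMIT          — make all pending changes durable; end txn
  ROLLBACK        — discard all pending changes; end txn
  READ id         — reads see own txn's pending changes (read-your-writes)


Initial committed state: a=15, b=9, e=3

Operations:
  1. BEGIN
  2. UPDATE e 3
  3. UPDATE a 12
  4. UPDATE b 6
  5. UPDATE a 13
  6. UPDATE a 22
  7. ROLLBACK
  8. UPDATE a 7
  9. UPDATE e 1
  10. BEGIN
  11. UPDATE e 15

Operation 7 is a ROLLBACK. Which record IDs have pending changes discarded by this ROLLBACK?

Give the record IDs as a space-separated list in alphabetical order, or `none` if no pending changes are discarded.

Initial committed: {a=15, b=9, e=3}
Op 1: BEGIN: in_txn=True, pending={}
Op 2: UPDATE e=3 (pending; pending now {e=3})
Op 3: UPDATE a=12 (pending; pending now {a=12, e=3})
Op 4: UPDATE b=6 (pending; pending now {a=12, b=6, e=3})
Op 5: UPDATE a=13 (pending; pending now {a=13, b=6, e=3})
Op 6: UPDATE a=22 (pending; pending now {a=22, b=6, e=3})
Op 7: ROLLBACK: discarded pending ['a', 'b', 'e']; in_txn=False
Op 8: UPDATE a=7 (auto-commit; committed a=7)
Op 9: UPDATE e=1 (auto-commit; committed e=1)
Op 10: BEGIN: in_txn=True, pending={}
Op 11: UPDATE e=15 (pending; pending now {e=15})
ROLLBACK at op 7 discards: ['a', 'b', 'e']

Answer: a b e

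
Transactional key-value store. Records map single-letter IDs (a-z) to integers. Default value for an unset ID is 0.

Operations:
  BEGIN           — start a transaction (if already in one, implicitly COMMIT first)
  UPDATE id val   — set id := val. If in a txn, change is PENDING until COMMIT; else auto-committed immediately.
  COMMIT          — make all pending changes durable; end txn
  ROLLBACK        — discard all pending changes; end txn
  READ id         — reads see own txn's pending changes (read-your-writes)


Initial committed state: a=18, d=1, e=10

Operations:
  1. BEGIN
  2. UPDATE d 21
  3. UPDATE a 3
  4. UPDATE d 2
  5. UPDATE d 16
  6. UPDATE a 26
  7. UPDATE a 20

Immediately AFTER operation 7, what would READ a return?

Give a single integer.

Answer: 20

Derivation:
Initial committed: {a=18, d=1, e=10}
Op 1: BEGIN: in_txn=True, pending={}
Op 2: UPDATE d=21 (pending; pending now {d=21})
Op 3: UPDATE a=3 (pending; pending now {a=3, d=21})
Op 4: UPDATE d=2 (pending; pending now {a=3, d=2})
Op 5: UPDATE d=16 (pending; pending now {a=3, d=16})
Op 6: UPDATE a=26 (pending; pending now {a=26, d=16})
Op 7: UPDATE a=20 (pending; pending now {a=20, d=16})
After op 7: visible(a) = 20 (pending={a=20, d=16}, committed={a=18, d=1, e=10})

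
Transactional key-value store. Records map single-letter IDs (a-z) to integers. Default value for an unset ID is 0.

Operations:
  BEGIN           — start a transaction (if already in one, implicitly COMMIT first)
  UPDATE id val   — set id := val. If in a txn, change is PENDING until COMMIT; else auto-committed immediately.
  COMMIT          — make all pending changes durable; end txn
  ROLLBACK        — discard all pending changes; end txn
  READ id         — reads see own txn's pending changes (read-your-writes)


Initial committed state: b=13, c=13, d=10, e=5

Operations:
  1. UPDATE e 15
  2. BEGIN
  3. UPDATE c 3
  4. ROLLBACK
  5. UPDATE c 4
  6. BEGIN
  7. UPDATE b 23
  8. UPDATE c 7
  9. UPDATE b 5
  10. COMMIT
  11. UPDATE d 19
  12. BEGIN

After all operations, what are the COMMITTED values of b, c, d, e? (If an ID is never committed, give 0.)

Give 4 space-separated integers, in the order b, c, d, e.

Initial committed: {b=13, c=13, d=10, e=5}
Op 1: UPDATE e=15 (auto-commit; committed e=15)
Op 2: BEGIN: in_txn=True, pending={}
Op 3: UPDATE c=3 (pending; pending now {c=3})
Op 4: ROLLBACK: discarded pending ['c']; in_txn=False
Op 5: UPDATE c=4 (auto-commit; committed c=4)
Op 6: BEGIN: in_txn=True, pending={}
Op 7: UPDATE b=23 (pending; pending now {b=23})
Op 8: UPDATE c=7 (pending; pending now {b=23, c=7})
Op 9: UPDATE b=5 (pending; pending now {b=5, c=7})
Op 10: COMMIT: merged ['b', 'c'] into committed; committed now {b=5, c=7, d=10, e=15}
Op 11: UPDATE d=19 (auto-commit; committed d=19)
Op 12: BEGIN: in_txn=True, pending={}
Final committed: {b=5, c=7, d=19, e=15}

Answer: 5 7 19 15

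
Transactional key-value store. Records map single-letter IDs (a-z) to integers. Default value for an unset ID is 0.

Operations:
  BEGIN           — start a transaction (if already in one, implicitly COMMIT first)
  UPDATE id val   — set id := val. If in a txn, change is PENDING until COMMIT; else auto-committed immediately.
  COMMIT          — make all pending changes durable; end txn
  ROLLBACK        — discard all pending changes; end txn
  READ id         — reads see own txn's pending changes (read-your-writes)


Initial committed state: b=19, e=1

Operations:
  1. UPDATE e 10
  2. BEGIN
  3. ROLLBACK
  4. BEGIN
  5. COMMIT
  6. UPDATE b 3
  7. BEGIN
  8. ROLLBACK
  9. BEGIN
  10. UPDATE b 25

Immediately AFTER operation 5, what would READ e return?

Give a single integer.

Answer: 10

Derivation:
Initial committed: {b=19, e=1}
Op 1: UPDATE e=10 (auto-commit; committed e=10)
Op 2: BEGIN: in_txn=True, pending={}
Op 3: ROLLBACK: discarded pending []; in_txn=False
Op 4: BEGIN: in_txn=True, pending={}
Op 5: COMMIT: merged [] into committed; committed now {b=19, e=10}
After op 5: visible(e) = 10 (pending={}, committed={b=19, e=10})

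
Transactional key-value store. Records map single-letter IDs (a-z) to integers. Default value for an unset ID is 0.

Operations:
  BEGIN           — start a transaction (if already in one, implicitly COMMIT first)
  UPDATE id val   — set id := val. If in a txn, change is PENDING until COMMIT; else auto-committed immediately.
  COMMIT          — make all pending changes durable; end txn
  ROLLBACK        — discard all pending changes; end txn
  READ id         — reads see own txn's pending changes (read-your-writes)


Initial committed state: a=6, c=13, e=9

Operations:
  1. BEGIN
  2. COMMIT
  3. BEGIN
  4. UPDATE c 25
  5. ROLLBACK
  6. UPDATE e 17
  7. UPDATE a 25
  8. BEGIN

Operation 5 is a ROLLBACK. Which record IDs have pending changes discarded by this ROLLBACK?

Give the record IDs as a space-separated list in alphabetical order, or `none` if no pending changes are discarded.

Initial committed: {a=6, c=13, e=9}
Op 1: BEGIN: in_txn=True, pending={}
Op 2: COMMIT: merged [] into committed; committed now {a=6, c=13, e=9}
Op 3: BEGIN: in_txn=True, pending={}
Op 4: UPDATE c=25 (pending; pending now {c=25})
Op 5: ROLLBACK: discarded pending ['c']; in_txn=False
Op 6: UPDATE e=17 (auto-commit; committed e=17)
Op 7: UPDATE a=25 (auto-commit; committed a=25)
Op 8: BEGIN: in_txn=True, pending={}
ROLLBACK at op 5 discards: ['c']

Answer: c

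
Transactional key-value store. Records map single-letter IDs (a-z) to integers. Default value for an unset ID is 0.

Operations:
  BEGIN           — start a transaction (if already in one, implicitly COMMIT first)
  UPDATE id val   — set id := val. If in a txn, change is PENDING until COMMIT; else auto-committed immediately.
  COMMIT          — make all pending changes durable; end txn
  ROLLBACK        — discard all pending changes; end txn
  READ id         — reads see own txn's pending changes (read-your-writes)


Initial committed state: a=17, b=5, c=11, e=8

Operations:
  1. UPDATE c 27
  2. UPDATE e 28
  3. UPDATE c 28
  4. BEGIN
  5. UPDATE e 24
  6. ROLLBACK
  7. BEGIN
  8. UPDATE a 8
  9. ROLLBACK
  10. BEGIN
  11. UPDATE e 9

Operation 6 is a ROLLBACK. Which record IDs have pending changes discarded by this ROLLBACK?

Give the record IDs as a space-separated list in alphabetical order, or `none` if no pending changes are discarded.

Initial committed: {a=17, b=5, c=11, e=8}
Op 1: UPDATE c=27 (auto-commit; committed c=27)
Op 2: UPDATE e=28 (auto-commit; committed e=28)
Op 3: UPDATE c=28 (auto-commit; committed c=28)
Op 4: BEGIN: in_txn=True, pending={}
Op 5: UPDATE e=24 (pending; pending now {e=24})
Op 6: ROLLBACK: discarded pending ['e']; in_txn=False
Op 7: BEGIN: in_txn=True, pending={}
Op 8: UPDATE a=8 (pending; pending now {a=8})
Op 9: ROLLBACK: discarded pending ['a']; in_txn=False
Op 10: BEGIN: in_txn=True, pending={}
Op 11: UPDATE e=9 (pending; pending now {e=9})
ROLLBACK at op 6 discards: ['e']

Answer: e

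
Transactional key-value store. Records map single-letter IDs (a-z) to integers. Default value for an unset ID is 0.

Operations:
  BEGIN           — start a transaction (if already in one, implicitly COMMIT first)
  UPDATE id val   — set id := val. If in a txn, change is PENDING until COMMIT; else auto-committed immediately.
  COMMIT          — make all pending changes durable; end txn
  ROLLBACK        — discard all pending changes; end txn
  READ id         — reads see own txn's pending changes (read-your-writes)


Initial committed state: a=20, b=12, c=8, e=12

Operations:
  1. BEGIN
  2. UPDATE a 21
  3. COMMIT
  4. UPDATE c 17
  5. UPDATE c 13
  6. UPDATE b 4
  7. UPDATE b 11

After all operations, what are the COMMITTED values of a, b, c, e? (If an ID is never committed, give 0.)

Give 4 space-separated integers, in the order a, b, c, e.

Initial committed: {a=20, b=12, c=8, e=12}
Op 1: BEGIN: in_txn=True, pending={}
Op 2: UPDATE a=21 (pending; pending now {a=21})
Op 3: COMMIT: merged ['a'] into committed; committed now {a=21, b=12, c=8, e=12}
Op 4: UPDATE c=17 (auto-commit; committed c=17)
Op 5: UPDATE c=13 (auto-commit; committed c=13)
Op 6: UPDATE b=4 (auto-commit; committed b=4)
Op 7: UPDATE b=11 (auto-commit; committed b=11)
Final committed: {a=21, b=11, c=13, e=12}

Answer: 21 11 13 12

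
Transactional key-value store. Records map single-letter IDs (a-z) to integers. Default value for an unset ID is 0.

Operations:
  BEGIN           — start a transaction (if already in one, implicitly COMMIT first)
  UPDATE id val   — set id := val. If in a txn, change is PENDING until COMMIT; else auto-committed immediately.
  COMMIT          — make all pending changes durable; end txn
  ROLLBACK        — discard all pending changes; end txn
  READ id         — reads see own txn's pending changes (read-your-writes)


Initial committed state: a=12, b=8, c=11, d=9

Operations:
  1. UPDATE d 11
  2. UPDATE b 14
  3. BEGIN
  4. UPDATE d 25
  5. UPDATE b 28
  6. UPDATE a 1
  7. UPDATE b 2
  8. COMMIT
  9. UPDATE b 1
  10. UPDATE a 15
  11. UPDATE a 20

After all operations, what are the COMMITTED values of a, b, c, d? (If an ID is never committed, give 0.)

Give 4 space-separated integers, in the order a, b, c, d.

Initial committed: {a=12, b=8, c=11, d=9}
Op 1: UPDATE d=11 (auto-commit; committed d=11)
Op 2: UPDATE b=14 (auto-commit; committed b=14)
Op 3: BEGIN: in_txn=True, pending={}
Op 4: UPDATE d=25 (pending; pending now {d=25})
Op 5: UPDATE b=28 (pending; pending now {b=28, d=25})
Op 6: UPDATE a=1 (pending; pending now {a=1, b=28, d=25})
Op 7: UPDATE b=2 (pending; pending now {a=1, b=2, d=25})
Op 8: COMMIT: merged ['a', 'b', 'd'] into committed; committed now {a=1, b=2, c=11, d=25}
Op 9: UPDATE b=1 (auto-commit; committed b=1)
Op 10: UPDATE a=15 (auto-commit; committed a=15)
Op 11: UPDATE a=20 (auto-commit; committed a=20)
Final committed: {a=20, b=1, c=11, d=25}

Answer: 20 1 11 25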